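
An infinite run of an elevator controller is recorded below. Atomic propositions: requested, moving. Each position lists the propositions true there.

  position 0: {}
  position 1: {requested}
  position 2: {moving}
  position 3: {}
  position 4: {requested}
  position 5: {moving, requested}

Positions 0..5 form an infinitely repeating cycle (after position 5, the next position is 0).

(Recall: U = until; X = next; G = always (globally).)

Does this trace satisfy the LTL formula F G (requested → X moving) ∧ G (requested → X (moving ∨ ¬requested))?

G (requested → X moving) is false at every position 0..5, so it never becomes true and F G (requested → X moving) fails.
requested → X (moving ∨ ¬requested) holds at every position 0..5, and those are all positions ever visited, so G (requested → X (moving ∨ ¬requested)) holds.
Positions where requested holds: 1, 4, 5.
Check X (moving ∨ ¬requested) at each: 1→ok, 4→ok, 5→ok.
At position 0: F G (requested → X moving) is false; G (requested → X (moving ∨ ¬requested)) is true; so F G (requested → X moving) ∧ G (requested → X (moving ∨ ¬requested)) is false.

Violated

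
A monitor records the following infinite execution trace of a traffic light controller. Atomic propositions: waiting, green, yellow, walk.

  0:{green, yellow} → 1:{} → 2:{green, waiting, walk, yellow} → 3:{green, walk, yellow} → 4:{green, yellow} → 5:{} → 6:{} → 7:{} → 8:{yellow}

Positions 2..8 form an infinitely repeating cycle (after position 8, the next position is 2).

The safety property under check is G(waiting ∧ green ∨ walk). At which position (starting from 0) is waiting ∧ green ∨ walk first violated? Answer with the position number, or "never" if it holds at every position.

0

At position 0 the labels are {green, yellow}, so waiting ∧ green ∨ walk is false there. This is the first violation.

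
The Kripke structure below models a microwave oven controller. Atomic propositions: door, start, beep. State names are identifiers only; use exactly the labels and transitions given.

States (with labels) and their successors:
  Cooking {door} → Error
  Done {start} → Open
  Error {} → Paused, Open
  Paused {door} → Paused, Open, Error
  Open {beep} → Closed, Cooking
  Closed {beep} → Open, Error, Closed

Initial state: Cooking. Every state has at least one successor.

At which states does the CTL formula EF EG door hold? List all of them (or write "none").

States satisfying EG door: {Paused}.
States satisfying EF EG door: {Cooking, Done, Error, Paused, Open, Closed}.

{Cooking, Done, Error, Paused, Open, Closed}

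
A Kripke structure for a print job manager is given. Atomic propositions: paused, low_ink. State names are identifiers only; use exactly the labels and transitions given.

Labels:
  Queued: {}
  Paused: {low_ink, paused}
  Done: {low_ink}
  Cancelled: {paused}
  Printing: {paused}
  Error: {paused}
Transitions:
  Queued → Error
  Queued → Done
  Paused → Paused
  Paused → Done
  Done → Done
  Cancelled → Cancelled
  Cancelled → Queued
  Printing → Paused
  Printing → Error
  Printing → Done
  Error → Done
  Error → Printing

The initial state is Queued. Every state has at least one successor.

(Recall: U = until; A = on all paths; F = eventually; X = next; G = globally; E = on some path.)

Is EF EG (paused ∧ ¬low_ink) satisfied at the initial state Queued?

States satisfying EG (paused ∧ ¬low_ink): {Cancelled, Printing, Error}.
States satisfying EF EG (paused ∧ ¬low_ink): {Queued, Cancelled, Printing, Error}.
Some path from Queued reaches a state where EG (paused ∧ ¬low_ink) holds.
Queued ∈ Sat(EF EG (paused ∧ ¬low_ink)).

Yes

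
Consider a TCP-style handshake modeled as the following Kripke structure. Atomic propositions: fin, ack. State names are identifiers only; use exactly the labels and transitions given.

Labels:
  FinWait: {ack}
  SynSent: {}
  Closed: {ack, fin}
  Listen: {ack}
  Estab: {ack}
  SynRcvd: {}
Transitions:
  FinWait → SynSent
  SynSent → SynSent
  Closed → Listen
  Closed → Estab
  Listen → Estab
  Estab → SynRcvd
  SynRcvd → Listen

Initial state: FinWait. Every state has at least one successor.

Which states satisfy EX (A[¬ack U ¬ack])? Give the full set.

{FinWait, SynSent, Estab}

States satisfying A[¬ack U ¬ack]: {SynSent, SynRcvd}.
States satisfying EX (A[¬ack U ¬ack]): {FinWait, SynSent, Estab}.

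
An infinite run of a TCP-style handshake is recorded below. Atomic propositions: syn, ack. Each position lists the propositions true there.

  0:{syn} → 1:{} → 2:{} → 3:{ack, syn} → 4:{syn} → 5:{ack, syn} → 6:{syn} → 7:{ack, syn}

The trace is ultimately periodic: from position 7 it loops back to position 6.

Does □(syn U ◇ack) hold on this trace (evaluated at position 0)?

syn U ◇ack holds at every position 0..7, and those are all positions ever visited, so □(syn U ◇ack) holds.

Yes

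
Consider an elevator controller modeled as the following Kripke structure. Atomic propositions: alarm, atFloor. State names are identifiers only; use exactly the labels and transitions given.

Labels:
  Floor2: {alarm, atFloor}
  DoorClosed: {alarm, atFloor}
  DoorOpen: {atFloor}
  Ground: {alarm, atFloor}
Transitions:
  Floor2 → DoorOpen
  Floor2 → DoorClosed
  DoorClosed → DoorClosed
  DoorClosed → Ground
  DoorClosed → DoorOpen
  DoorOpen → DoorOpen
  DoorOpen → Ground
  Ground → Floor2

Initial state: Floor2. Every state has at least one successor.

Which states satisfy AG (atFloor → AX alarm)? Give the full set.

States satisfying atFloor → AX alarm: {Ground}.
States satisfying AG (atFloor → AX alarm): ∅.

none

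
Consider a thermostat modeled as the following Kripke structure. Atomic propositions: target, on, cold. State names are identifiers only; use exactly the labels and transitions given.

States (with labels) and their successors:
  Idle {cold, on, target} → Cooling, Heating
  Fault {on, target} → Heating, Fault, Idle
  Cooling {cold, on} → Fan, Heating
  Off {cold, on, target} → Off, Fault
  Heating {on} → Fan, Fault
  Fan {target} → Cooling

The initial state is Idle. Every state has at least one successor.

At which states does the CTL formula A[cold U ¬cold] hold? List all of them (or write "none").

States satisfying cold: {Idle, Cooling, Off}.
States satisfying ¬cold: {Fault, Heating, Fan}.
States satisfying A[cold U ¬cold]: {Idle, Fault, Cooling, Heating, Fan}.

{Idle, Fault, Cooling, Heating, Fan}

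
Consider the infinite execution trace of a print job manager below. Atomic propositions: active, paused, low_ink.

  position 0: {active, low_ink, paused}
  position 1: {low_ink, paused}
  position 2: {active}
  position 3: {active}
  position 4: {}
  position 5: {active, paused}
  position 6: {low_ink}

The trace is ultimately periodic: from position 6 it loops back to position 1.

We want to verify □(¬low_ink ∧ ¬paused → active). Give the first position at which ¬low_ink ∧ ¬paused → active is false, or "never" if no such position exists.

Check ¬low_ink ∧ ¬paused → active at each position in order: 0 ✓, 1 ✓, 2 ✓, 3 ✓.
At position 4 the labels are {}, so ¬low_ink ∧ ¬paused → active is false there. This is the first violation.

4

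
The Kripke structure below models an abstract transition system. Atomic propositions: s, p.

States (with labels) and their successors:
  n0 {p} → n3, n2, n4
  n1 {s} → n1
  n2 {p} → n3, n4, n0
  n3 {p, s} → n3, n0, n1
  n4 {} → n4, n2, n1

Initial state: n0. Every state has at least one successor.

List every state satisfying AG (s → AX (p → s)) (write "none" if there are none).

States satisfying s → AX (p → s): {n0, n1, n2, n4}.
States satisfying AG (s → AX (p → s)): {n1}.

{n1}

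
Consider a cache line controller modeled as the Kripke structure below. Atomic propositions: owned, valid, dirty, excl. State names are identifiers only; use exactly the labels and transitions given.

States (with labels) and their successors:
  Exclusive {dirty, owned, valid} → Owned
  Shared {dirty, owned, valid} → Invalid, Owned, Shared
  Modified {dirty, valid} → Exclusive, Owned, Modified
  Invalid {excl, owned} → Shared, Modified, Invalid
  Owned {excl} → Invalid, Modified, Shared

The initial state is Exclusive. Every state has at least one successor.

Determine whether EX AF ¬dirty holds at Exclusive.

Yes

States satisfying AF ¬dirty: {Exclusive, Invalid, Owned}.
States satisfying EX AF ¬dirty: {Exclusive, Shared, Modified, Invalid, Owned}.
Exclusive ∈ Sat(EX AF ¬dirty).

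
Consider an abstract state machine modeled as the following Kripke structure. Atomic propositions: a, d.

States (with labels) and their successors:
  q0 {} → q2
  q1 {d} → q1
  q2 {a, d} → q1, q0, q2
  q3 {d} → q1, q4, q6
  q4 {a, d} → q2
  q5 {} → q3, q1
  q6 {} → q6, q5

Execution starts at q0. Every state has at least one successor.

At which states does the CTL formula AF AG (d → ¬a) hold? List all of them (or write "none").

{q1}

States satisfying AG (d → ¬a): {q1}.
States satisfying AF AG (d → ¬a): {q1}.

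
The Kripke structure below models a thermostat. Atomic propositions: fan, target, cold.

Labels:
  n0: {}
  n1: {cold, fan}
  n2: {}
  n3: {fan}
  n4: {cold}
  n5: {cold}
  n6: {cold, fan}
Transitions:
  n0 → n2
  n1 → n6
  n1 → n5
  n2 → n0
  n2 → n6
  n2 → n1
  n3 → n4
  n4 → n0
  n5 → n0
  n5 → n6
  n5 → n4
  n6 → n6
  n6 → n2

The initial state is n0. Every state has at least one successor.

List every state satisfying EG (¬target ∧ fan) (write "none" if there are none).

States satisfying ¬target ∧ fan: {n1, n3, n6}.
States satisfying EG (¬target ∧ fan): {n1, n6}.

{n1, n6}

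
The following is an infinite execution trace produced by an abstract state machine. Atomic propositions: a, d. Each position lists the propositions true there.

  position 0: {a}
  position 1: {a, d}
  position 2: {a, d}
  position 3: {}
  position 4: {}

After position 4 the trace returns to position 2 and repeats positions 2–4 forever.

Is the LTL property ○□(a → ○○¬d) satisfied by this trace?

Holds

The position after 0 is 1; □(a → ○○¬d) is true there.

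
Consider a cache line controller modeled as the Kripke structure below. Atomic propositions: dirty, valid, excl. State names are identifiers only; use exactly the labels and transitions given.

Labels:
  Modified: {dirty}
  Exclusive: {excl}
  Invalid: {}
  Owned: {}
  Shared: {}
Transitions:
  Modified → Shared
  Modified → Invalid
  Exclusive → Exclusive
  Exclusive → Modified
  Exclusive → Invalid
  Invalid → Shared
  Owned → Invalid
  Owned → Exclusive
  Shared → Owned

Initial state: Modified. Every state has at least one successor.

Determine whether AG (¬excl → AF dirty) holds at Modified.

Violated

States satisfying ¬excl → AF dirty: {Modified, Exclusive}.
States satisfying AG (¬excl → AF dirty): ∅.
Invalid is reachable from Modified and violates ¬excl → AF dirty, so AG fails at Modified.
Modified ∉ Sat(AG (¬excl → AF dirty)).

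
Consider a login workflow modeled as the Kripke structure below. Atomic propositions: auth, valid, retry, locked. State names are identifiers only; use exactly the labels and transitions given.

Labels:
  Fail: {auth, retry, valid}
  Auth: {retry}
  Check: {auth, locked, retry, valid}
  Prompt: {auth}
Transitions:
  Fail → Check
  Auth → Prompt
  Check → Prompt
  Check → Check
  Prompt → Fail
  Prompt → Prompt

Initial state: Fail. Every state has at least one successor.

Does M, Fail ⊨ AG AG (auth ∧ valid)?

Violated

States satisfying AG (auth ∧ valid): ∅.
States satisfying AG AG (auth ∧ valid): ∅.
Check is reachable from Fail and violates AG (auth ∧ valid), so AG fails at Fail.
Fail ∉ Sat(AG AG (auth ∧ valid)).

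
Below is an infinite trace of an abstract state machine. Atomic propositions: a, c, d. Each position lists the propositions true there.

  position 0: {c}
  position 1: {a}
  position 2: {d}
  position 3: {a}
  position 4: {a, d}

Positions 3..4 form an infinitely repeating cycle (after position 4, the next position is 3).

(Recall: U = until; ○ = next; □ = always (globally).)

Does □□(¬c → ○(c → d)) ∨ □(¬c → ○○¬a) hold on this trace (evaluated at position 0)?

□(¬c → ○(c → d)) holds at every position 0..4, and those are all positions ever visited, so □□(¬c → ○(c → d)) holds.
¬c → ○○¬a must hold at every position from 0 onward. It fails at position 1, so □(¬c → ○○¬a) is false.
Positions where ¬c holds: 1, 2, 3, 4.
Check ○○¬a at each: 1→fails, 2→fails, 3→fails, 4→fails.
At position 0: □□(¬c → ○(c → d)) is true; □(¬c → ○○¬a) is false; so □□(¬c → ○(c → d)) ∨ □(¬c → ○○¬a) is true.

Satisfied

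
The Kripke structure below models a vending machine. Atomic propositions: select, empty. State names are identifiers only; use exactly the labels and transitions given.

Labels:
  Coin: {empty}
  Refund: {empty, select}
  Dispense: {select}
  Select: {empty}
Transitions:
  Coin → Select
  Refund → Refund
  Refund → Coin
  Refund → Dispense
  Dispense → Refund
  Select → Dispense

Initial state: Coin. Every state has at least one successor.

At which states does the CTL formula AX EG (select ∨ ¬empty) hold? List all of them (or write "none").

States satisfying EG (select ∨ ¬empty): {Refund, Dispense}.
States satisfying AX EG (select ∨ ¬empty): {Dispense, Select}.

{Dispense, Select}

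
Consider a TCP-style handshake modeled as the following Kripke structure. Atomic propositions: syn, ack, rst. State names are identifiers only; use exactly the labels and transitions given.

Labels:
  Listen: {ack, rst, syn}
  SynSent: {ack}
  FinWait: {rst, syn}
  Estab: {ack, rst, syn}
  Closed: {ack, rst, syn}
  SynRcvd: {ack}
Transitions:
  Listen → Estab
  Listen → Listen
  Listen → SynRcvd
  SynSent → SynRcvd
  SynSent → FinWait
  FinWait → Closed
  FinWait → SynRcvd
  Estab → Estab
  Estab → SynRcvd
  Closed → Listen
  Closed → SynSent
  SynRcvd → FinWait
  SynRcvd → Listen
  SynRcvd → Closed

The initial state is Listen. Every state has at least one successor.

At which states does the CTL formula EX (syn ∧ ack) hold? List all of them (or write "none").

States satisfying syn ∧ ack: {Listen, Estab, Closed}.
States satisfying EX (syn ∧ ack): {Listen, FinWait, Estab, Closed, SynRcvd}.

{Listen, FinWait, Estab, Closed, SynRcvd}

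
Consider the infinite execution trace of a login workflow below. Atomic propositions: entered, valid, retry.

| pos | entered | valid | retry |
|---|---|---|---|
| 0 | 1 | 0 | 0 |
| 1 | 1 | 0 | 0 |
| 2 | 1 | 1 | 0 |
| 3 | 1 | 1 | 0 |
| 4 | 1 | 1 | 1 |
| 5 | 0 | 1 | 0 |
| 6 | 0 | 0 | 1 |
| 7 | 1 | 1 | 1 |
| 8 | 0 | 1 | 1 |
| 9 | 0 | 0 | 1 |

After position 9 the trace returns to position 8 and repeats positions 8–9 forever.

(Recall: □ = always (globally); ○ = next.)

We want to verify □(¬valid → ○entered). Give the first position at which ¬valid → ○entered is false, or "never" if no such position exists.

Check ¬valid → ○entered at each position in order: 0 ✓, 1 ✓, 2 ✓, 3 ✓, 4 ✓, 5 ✓, 6 ✓, 7 ✓, 8 ✓.
At position 9 the labels are {retry} and the next position 8 has {retry, valid}, so ¬valid → ○entered is false there. This is the first violation.

9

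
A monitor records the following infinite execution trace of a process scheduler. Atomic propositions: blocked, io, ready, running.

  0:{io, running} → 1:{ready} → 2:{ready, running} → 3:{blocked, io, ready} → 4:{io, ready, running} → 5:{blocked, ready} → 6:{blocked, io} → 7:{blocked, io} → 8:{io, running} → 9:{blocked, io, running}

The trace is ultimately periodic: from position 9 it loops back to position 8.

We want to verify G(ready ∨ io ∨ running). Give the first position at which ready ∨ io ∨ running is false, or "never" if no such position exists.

ready ∨ io ∨ running holds at every position 0..9, and those are all the positions the trace ever visits, so the invariant G(ready ∨ io ∨ running) is never violated.

never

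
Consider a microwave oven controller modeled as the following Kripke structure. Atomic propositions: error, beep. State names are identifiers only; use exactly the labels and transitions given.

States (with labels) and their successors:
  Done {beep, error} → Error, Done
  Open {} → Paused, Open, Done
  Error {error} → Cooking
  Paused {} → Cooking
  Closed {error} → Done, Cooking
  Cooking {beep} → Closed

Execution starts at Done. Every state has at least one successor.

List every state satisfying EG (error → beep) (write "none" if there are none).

{Done, Open}

States satisfying error → beep: {Done, Open, Paused, Cooking}.
States satisfying EG (error → beep): {Done, Open}.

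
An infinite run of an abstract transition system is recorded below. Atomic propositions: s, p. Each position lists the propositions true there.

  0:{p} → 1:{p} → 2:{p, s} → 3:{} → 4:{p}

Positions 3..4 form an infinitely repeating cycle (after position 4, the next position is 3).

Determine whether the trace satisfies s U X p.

Walking from position 0: X p first holds at position 0, and s holds at every earlier position along the way, so s U X p holds.

Satisfied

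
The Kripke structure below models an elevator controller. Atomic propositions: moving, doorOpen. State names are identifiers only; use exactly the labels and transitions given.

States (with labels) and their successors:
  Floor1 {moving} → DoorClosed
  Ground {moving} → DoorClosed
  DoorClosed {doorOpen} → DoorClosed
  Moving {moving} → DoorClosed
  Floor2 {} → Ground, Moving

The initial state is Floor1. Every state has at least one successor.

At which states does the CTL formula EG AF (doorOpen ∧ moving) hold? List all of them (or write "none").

none

States satisfying AF (doorOpen ∧ moving): ∅.
States satisfying EG AF (doorOpen ∧ moving): ∅.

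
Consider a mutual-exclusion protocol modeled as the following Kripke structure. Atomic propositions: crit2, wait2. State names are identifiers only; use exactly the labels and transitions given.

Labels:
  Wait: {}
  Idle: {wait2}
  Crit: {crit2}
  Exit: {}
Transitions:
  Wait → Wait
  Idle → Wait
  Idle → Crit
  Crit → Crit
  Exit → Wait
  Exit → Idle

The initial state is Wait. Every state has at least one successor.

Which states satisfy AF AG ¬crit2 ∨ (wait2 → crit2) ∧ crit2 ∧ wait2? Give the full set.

{Wait}

States satisfying AG ¬crit2: {Wait}.
States satisfying AF AG ¬crit2: {Wait}.
States satisfying wait2 → crit2: {Wait, Crit, Exit}.
States satisfying crit2 ∧ wait2: ∅.
States satisfying (wait2 → crit2) ∧ crit2 ∧ wait2: ∅.
States satisfying AF AG ¬crit2 ∨ (wait2 → crit2) ∧ crit2 ∧ wait2: {Wait}.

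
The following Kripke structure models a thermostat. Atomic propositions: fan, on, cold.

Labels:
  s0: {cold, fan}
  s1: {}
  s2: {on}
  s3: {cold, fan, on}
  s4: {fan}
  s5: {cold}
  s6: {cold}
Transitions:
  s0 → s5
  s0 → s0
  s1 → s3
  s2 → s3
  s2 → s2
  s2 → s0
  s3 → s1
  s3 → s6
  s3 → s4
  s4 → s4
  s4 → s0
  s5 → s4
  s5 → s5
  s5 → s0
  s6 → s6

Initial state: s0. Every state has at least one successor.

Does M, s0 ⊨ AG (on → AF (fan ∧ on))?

Yes

States satisfying on → AF (fan ∧ on): {s0, s1, s3, s4, s5, s6}.
States satisfying AG (on → AF (fan ∧ on)): {s0, s1, s3, s4, s5, s6}.
Every state reachable from s0 satisfies on → AF (fan ∧ on).
s0 ∈ Sat(AG (on → AF (fan ∧ on))).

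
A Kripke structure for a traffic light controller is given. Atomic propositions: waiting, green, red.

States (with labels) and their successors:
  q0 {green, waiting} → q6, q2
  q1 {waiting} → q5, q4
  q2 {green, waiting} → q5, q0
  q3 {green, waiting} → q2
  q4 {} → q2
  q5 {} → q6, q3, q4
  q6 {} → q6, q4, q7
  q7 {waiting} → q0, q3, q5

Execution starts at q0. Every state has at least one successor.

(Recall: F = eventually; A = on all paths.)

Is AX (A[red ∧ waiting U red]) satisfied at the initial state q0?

Does not hold

States satisfying A[red ∧ waiting U red]: ∅.
States satisfying AX (A[red ∧ waiting U red]): ∅.
q0 ∉ Sat(AX (A[red ∧ waiting U red])).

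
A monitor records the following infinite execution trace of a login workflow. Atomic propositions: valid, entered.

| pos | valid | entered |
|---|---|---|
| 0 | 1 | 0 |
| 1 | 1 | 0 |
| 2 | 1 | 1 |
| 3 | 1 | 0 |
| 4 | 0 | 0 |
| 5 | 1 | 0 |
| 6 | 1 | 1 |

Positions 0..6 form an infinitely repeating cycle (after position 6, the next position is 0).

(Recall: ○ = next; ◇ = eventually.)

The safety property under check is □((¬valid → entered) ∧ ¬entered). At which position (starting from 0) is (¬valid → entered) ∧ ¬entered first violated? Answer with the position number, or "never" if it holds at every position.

Check (¬valid → entered) ∧ ¬entered at each position in order: 0 ✓, 1 ✓.
At position 2 the labels are {entered, valid}, so (¬valid → entered) ∧ ¬entered is false there. This is the first violation.

2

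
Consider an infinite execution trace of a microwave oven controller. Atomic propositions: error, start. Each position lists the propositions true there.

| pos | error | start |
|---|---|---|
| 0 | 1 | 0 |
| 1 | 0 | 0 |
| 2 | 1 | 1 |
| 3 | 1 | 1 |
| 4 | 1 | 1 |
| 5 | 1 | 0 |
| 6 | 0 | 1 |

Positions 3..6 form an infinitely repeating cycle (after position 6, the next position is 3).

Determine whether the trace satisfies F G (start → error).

Does not hold

G (start → error) is false at every position 0..6, so it never becomes true and F G (start → error) fails.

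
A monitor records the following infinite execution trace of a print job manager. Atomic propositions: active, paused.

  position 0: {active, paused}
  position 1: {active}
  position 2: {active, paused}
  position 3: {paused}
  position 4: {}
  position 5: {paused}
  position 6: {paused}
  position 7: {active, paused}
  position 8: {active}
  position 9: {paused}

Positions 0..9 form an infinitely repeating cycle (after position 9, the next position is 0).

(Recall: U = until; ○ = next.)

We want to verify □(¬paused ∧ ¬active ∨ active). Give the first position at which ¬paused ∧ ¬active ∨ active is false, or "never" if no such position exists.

Check ¬paused ∧ ¬active ∨ active at each position in order: 0 ✓, 1 ✓, 2 ✓.
At position 3 the labels are {paused}, so ¬paused ∧ ¬active ∨ active is false there. This is the first violation.

3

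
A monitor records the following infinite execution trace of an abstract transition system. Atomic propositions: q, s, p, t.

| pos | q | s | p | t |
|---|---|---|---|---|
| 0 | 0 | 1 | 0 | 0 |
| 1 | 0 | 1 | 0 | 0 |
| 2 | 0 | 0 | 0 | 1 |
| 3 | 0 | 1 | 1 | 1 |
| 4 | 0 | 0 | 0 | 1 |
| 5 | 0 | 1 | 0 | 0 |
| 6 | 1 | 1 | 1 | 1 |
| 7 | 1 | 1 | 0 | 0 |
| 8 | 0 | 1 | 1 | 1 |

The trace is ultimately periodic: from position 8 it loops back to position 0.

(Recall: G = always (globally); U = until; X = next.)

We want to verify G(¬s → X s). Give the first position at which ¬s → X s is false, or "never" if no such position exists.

¬s → X s holds at every position 0..8, and those are all the positions the trace ever visits, so the invariant G(¬s → X s) is never violated.

never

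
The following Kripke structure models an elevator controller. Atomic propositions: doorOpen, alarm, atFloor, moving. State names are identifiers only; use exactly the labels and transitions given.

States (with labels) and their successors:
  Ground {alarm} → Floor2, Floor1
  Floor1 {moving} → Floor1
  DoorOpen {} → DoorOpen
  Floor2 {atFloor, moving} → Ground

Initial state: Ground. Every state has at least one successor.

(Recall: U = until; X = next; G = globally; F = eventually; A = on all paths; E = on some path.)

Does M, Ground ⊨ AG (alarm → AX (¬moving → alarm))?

Satisfied

States satisfying alarm → AX (¬moving → alarm): {Ground, Floor1, DoorOpen, Floor2}.
States satisfying AG (alarm → AX (¬moving → alarm)): {Ground, Floor1, DoorOpen, Floor2}.
Every state reachable from Ground satisfies alarm → AX (¬moving → alarm).
Ground ∈ Sat(AG (alarm → AX (¬moving → alarm))).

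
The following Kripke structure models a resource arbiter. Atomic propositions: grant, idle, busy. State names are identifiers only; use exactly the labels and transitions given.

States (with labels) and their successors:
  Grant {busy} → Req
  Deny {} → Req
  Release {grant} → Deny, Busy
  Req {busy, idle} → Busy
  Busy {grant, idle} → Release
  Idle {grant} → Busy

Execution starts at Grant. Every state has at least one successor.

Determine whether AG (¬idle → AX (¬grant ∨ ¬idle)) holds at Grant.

States satisfying ¬idle → AX (¬grant ∨ ¬idle): {Grant, Deny, Req, Busy}.
States satisfying AG (¬idle → AX (¬grant ∨ ¬idle)): ∅.
Release is reachable from Grant and violates ¬idle → AX (¬grant ∨ ¬idle), so AG fails at Grant.
Grant ∉ Sat(AG (¬idle → AX (¬grant ∨ ¬idle))).

Does not hold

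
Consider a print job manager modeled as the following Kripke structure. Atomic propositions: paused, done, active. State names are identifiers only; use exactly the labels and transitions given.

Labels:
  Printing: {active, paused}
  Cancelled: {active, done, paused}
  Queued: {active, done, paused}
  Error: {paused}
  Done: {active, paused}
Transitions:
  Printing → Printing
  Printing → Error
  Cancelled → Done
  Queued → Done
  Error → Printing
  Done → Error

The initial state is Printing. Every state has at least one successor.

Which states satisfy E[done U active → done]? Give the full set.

States satisfying done: {Cancelled, Queued}.
States satisfying active → done: {Cancelled, Queued, Error}.
States satisfying E[done U active → done]: {Cancelled, Queued, Error}.

{Cancelled, Queued, Error}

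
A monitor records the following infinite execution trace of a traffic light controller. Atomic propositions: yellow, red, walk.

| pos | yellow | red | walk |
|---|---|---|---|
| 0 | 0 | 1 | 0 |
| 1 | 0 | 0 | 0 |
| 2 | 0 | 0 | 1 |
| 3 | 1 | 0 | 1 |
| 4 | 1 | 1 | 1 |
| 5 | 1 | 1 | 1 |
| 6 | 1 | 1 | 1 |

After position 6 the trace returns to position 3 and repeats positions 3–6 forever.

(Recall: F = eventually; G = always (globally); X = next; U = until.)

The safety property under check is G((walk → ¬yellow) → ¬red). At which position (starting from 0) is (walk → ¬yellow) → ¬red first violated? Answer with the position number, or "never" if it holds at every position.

0

At position 0 the labels are {red}, so (walk → ¬yellow) → ¬red is false there. This is the first violation.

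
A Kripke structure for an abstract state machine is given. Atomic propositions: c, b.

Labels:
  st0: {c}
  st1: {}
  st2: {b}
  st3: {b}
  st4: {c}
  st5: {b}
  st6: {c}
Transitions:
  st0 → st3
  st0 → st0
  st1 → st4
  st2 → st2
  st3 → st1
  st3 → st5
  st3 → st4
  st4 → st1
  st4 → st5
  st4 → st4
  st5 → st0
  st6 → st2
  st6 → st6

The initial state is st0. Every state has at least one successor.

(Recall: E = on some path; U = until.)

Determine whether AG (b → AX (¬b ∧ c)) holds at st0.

Violated

States satisfying b → AX (¬b ∧ c): {st0, st1, st4, st5, st6}.
States satisfying AG (b → AX (¬b ∧ c)): ∅.
st3 is reachable from st0 and violates b → AX (¬b ∧ c), so AG fails at st0.
st0 ∉ Sat(AG (b → AX (¬b ∧ c))).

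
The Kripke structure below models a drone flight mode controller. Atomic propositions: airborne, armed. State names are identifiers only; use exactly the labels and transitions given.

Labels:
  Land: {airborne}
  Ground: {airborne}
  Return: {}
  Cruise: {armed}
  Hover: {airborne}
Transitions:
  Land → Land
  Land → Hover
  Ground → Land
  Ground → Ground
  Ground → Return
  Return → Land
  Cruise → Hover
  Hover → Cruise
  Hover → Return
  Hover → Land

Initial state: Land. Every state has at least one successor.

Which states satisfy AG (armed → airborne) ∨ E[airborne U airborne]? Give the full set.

{Land, Ground, Hover}

States satisfying armed → airborne: {Land, Ground, Return, Hover}.
States satisfying AG (armed → airborne): ∅.
States satisfying airborne: {Land, Ground, Hover}.
States satisfying E[airborne U airborne]: {Land, Ground, Hover}.
States satisfying AG (armed → airborne) ∨ E[airborne U airborne]: {Land, Ground, Hover}.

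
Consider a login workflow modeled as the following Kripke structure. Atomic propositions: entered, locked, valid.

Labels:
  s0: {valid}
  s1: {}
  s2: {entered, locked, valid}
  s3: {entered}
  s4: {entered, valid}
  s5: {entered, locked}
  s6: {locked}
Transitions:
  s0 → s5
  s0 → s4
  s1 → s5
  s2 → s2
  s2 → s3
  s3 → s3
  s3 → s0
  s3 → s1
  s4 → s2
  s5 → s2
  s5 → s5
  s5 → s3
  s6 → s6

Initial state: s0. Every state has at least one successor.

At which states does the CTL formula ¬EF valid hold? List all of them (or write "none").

States satisfying valid: {s0, s2, s4}.
States satisfying EF valid: {s0, s1, s2, s3, s4, s5}.
States satisfying ¬EF valid: {s6}.

{s6}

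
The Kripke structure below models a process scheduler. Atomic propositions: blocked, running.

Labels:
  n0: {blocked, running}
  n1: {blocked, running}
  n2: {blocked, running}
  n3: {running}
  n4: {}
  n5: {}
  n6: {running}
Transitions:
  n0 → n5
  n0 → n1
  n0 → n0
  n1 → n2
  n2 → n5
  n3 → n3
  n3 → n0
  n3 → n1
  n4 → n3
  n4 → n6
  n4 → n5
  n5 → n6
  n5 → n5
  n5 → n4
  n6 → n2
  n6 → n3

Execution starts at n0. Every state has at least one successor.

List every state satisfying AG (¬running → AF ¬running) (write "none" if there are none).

{n0, n1, n2, n3, n4, n5, n6}

States satisfying ¬running → AF ¬running: {n0, n1, n2, n3, n4, n5, n6}.
States satisfying AG (¬running → AF ¬running): {n0, n1, n2, n3, n4, n5, n6}.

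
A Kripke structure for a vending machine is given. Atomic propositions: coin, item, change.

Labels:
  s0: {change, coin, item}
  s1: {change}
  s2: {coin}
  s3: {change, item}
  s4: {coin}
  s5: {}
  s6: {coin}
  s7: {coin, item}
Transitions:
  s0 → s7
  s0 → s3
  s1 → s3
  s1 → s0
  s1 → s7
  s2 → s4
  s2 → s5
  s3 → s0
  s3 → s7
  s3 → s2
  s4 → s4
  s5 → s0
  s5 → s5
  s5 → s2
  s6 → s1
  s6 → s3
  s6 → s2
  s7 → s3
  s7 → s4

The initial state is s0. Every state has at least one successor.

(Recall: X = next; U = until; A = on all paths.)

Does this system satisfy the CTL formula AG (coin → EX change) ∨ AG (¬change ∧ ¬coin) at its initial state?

States satisfying coin → EX change: {s0, s1, s3, s5, s6, s7}.
States satisfying AG (coin → EX change): ∅.
States satisfying ¬change ∧ ¬coin: {s5}.
States satisfying AG (¬change ∧ ¬coin): ∅.
States satisfying AG (coin → EX change) ∨ AG (¬change ∧ ¬coin): ∅.
s0 ∉ Sat(AG (coin → EX change) ∨ AG (¬change ∧ ¬coin)).

Does not hold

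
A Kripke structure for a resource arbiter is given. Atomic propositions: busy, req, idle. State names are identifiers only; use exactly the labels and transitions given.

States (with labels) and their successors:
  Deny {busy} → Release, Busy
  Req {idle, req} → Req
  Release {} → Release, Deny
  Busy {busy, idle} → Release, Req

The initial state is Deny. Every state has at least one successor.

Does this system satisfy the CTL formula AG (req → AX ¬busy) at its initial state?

States satisfying req → AX ¬busy: {Deny, Req, Release, Busy}.
States satisfying AG (req → AX ¬busy): {Deny, Req, Release, Busy}.
Every state reachable from Deny satisfies req → AX ¬busy.
Deny ∈ Sat(AG (req → AX ¬busy)).

Holds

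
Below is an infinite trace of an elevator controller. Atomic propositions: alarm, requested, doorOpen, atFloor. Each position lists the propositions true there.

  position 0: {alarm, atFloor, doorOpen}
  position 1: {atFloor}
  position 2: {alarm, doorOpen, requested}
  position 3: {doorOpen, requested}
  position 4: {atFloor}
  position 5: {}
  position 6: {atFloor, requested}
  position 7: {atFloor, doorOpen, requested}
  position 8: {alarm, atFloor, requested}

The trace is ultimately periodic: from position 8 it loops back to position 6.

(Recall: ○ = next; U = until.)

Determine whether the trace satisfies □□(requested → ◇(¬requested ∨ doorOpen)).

Holds

□(requested → ◇(¬requested ∨ doorOpen)) holds at every position 0..8, and those are all positions ever visited, so □□(requested → ◇(¬requested ∨ doorOpen)) holds.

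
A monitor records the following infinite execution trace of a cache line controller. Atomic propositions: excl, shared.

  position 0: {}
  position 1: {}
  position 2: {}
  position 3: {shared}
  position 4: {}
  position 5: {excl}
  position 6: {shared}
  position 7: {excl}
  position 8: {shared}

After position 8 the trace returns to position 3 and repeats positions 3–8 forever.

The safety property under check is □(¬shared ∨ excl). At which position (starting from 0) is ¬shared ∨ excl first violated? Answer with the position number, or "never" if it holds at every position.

3

Check ¬shared ∨ excl at each position in order: 0 ✓, 1 ✓, 2 ✓.
At position 3 the labels are {shared}, so ¬shared ∨ excl is false there. This is the first violation.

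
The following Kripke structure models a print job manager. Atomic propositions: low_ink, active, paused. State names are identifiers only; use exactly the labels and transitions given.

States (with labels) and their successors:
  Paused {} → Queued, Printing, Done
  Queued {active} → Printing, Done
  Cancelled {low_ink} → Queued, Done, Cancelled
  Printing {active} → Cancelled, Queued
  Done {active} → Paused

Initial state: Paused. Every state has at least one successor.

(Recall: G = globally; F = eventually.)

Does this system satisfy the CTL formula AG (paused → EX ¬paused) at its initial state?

Satisfied

States satisfying paused → EX ¬paused: {Paused, Queued, Cancelled, Printing, Done}.
States satisfying AG (paused → EX ¬paused): {Paused, Queued, Cancelled, Printing, Done}.
Every state reachable from Paused satisfies paused → EX ¬paused.
Paused ∈ Sat(AG (paused → EX ¬paused)).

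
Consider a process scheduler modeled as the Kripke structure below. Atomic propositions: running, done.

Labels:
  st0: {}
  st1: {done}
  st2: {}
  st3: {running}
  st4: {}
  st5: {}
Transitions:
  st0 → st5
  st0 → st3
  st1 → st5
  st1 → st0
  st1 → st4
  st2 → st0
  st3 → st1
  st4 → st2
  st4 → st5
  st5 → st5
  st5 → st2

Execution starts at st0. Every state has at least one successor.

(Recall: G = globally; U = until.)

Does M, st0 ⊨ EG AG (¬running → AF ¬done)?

States satisfying AG (¬running → AF ¬done): {st0, st1, st2, st3, st4, st5}.
States satisfying EG AG (¬running → AF ¬done): {st0, st1, st2, st3, st4, st5}.
st0 ∈ Sat(EG AG (¬running → AF ¬done)).

Satisfied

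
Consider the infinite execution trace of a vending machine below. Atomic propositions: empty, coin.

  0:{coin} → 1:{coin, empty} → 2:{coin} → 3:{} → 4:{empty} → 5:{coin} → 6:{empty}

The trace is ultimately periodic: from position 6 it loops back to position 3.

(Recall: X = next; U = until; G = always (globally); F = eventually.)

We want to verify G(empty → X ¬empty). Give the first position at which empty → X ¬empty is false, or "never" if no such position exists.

empty → X ¬empty holds at every position 0..6, and those are all the positions the trace ever visits, so the invariant G(empty → X ¬empty) is never violated.

never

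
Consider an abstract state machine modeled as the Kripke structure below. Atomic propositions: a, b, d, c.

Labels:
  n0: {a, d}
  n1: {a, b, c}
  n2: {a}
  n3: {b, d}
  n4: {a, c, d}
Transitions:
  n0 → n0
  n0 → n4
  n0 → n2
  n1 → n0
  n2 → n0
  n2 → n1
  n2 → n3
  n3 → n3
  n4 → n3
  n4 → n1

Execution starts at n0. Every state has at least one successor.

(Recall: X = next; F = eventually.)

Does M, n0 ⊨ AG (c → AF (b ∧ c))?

Does not hold

States satisfying c → AF (b ∧ c): {n0, n1, n2, n3}.
States satisfying AG (c → AF (b ∧ c)): {n3}.
n4 is reachable from n0 and violates c → AF (b ∧ c), so AG fails at n0.
n0 ∉ Sat(AG (c → AF (b ∧ c))).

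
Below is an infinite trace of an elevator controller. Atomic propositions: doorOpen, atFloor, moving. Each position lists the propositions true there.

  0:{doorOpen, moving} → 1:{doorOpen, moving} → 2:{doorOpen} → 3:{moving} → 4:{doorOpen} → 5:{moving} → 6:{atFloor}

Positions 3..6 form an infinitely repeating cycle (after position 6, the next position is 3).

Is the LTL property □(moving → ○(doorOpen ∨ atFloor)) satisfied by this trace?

moving → ○(doorOpen ∨ atFloor) holds at every position 0..6, and those are all positions ever visited, so □(moving → ○(doorOpen ∨ atFloor)) holds.
Positions where moving holds: 0, 1, 3, 5.
Check ○(doorOpen ∨ atFloor) at each: 0→ok, 1→ok, 3→ok, 5→ok.

Yes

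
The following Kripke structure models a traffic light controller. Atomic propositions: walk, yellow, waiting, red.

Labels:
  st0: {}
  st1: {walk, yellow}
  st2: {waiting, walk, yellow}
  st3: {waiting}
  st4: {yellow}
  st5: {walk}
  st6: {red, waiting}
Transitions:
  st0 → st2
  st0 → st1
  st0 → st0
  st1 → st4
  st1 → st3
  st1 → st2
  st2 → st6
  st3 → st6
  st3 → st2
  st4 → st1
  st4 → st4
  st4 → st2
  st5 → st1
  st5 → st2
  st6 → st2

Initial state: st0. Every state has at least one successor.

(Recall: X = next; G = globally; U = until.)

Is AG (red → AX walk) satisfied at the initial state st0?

Satisfied

States satisfying red → AX walk: {st0, st1, st2, st3, st4, st5, st6}.
States satisfying AG (red → AX walk): {st0, st1, st2, st3, st4, st5, st6}.
Every state reachable from st0 satisfies red → AX walk.
st0 ∈ Sat(AG (red → AX walk)).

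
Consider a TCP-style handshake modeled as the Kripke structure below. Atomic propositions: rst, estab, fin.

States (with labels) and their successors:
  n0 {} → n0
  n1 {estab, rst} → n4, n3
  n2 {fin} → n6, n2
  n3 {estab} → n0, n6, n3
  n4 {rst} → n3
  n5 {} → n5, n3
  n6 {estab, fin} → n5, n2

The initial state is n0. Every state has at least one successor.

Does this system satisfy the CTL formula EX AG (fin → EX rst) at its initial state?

Satisfied

States satisfying AG (fin → EX rst): {n0}.
States satisfying EX AG (fin → EX rst): {n0, n3}.
n0 ∈ Sat(EX AG (fin → EX rst)).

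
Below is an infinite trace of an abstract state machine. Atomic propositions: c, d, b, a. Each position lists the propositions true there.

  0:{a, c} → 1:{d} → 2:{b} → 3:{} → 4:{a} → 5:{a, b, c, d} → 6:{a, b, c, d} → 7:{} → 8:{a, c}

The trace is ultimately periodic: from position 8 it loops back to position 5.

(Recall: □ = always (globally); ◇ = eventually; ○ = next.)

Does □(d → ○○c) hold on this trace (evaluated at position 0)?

d → ○○c must hold at every position from 0 onward. It fails at position 1, so □(d → ○○c) is false.
Positions where d holds: 1, 5, 6.
Check ○○c at each: 1→fails, 5→fails, 6→ok.

Does not hold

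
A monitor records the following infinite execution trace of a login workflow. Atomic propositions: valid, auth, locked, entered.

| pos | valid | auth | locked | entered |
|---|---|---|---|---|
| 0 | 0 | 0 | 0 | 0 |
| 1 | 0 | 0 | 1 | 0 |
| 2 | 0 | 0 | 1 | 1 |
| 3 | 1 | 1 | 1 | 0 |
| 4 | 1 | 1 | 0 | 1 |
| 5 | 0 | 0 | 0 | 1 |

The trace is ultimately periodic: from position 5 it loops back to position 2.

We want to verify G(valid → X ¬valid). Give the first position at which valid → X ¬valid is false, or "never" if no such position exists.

Check valid → X ¬valid at each position in order: 0 ✓, 1 ✓, 2 ✓.
At position 3 the labels are {auth, locked, valid} and the next position 4 has {auth, entered, valid}, so valid → X ¬valid is false there. This is the first violation.

3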